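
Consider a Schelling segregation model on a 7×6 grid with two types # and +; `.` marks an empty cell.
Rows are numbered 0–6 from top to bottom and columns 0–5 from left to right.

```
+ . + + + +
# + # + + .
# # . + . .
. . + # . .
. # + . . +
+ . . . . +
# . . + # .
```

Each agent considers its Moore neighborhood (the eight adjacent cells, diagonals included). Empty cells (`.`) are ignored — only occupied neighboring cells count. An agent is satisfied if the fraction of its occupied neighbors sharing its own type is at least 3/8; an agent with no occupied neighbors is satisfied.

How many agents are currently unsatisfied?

Row 0: (0,0)+ 1/2 satisfied · (0,2)+ 3/4 satisfied · (0,3)+ 4/5 satisfied · (0,4)+ 4/4 satisfied · (0,5)+ 2/2 satisfied
Row 1: (1,0)# 2/4 satisfied · (1,1)+ 2/6 not · (1,2)# 1/6 not · (1,3)+ 5/6 satisfied · (1,4)+ 5/5 satisfied
Row 2: (2,0)# 2/3 satisfied · (2,1)# 3/5 satisfied · (2,3)+ 3/5 satisfied
Row 3: (3,2)+ 2/5 satisfied · (3,3)# 0/3 not
Row 4: (4,1)# 0/3 not · (4,2)+ 1/3 not · (4,5)+ 1/1 satisfied
Row 5: (5,0)+ 0/2 not · (5,5)+ 1/2 satisfied
Row 6: (6,0)# 0/1 not · (6,3)+ 0/1 not · (6,4)# 0/2 not
Unsatisfied: (1,1), (1,2), (3,3), (4,1), (4,2), (5,0), (6,0), (6,3), (6,4) — 9 in total.

9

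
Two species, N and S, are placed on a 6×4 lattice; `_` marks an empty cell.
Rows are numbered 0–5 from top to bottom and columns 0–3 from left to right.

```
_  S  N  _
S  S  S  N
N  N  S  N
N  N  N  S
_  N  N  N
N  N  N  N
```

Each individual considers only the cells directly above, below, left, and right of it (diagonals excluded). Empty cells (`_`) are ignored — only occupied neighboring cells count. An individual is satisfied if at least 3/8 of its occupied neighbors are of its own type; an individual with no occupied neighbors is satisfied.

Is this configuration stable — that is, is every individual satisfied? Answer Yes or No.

No

(0,1)S 1/2 ✓
(0,2)N 0/2 ✗
(1,0)S 1/2 ✓
(1,1)S 3/4 ✓
(1,2)S 2/4 ✓
(1,3)N 1/2 ✓
(2,0)N 2/3 ✓
(2,1)N 2/4 ✓
(2,2)S 1/4 ✗
(2,3)N 1/3 ✗
(3,0)N 2/2 ✓
(3,1)N 4/4 ✓
(3,2)N 2/4 ✓
(3,3)S 0/3 ✗
(4,1)N 3/3 ✓
(4,2)N 4/4 ✓
(4,3)N 2/3 ✓
(5,0)N 1/1 ✓
(5,1)N 3/3 ✓
(5,2)N 3/3 ✓
(5,3)N 2/2 ✓
For instance (0,2) has only 0/2 same-type neighbors, below 3/8.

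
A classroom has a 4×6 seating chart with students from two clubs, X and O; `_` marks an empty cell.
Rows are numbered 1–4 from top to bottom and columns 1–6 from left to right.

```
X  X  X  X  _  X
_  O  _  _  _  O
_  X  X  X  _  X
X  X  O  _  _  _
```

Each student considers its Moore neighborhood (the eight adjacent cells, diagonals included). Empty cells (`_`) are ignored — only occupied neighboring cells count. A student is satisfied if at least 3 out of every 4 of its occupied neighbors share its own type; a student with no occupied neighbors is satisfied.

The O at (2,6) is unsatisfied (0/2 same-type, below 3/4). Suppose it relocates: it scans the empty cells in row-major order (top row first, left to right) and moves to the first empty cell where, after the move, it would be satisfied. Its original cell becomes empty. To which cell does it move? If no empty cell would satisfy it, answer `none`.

Vacating (2,6). Empty cells in order:
  (1,5): 0/2 same-type → still unsatisfied.
  (2,1): 1/4 same-type → still unsatisfied.
  (2,3): 1/7 same-type → still unsatisfied.
  (2,4): 0/4 same-type → still unsatisfied.
  (2,5): 0/4 same-type → still unsatisfied.
  (3,1): 1/4 same-type → still unsatisfied.
  (3,5): 0/2 same-type → still unsatisfied.
  (4,4): 1/3 same-type → still unsatisfied.
  (4,5): 0/2 same-type → still unsatisfied.
  (4,6): 0/1 same-type → still unsatisfied.

none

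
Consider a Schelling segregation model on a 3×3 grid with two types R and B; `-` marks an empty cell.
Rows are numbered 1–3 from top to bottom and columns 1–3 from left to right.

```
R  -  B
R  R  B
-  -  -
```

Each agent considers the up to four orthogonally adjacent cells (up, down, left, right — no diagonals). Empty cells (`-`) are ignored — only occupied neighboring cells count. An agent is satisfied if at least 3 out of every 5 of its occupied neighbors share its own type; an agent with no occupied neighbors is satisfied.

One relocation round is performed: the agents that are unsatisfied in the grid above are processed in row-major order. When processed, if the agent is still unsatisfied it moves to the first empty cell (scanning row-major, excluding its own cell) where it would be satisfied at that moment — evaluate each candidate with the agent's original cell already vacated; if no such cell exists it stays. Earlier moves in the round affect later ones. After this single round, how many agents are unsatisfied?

0

Initially unsatisfied (in order): (2,2), (2,3).
  (2,2) → (3,1).
  (2,3): now satisfied by earlier moves; stays.
Resulting grid:
R - B
R - B
R - -
All satisfied now.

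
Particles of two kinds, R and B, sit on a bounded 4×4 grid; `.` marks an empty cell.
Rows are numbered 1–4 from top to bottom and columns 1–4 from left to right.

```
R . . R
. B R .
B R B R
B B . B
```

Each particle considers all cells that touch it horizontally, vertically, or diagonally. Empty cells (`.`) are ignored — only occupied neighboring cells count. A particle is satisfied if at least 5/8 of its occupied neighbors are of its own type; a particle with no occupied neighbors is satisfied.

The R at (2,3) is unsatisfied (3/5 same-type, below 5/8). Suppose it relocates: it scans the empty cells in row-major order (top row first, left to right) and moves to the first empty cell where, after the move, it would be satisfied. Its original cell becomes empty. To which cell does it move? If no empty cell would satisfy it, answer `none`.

Vacating (2,3). Empty cells in order:
  (1,2): 1/2 same-type → still unsatisfied.
  (1,3): 1/2 same-type → still unsatisfied.
  (2,1): 2/4 same-type → still unsatisfied.
  (2,4): 2/3 same-type → satisfied — stop here.

(2,4)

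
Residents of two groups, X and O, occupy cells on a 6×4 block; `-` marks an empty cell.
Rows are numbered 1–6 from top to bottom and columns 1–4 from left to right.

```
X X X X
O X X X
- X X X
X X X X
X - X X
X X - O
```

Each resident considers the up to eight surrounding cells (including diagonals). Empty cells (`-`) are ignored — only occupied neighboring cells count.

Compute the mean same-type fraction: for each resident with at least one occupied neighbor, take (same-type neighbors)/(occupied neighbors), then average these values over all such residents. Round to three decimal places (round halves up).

Row 1: (1,1)X 2/3 · (1,2)X 4/5 · (1,3)X 5/5 · (1,4)X 3/3
Row 2: (2,1)O 0/4 · (2,2)X 6/7 · (2,3)X 8/8 · (2,4)X 5/5
Row 3: (3,2)X 6/7 · (3,3)X 8/8 · (3,4)X 5/5
Row 4: (4,1)X 3/3 · (4,2)X 6/6 · (4,3)X 7/7 · (4,4)X 5/5
Row 5: (5,1)X 4/4 · (5,3)X 5/6 · (5,4)X 3/4
Row 6: (6,1)X 2/2 · (6,2)X 3/3 · (6,4)O 0/2
Sum over 21 residents: 2/3 + 4/5 + 5/5 + 3/3 + 0/4 + 6/7 + 8/8 + 5/5 + 6/7 + 8/8 + 5/5 + 3/3 + 6/6 + 7/7 + 5/5 + 4/4 + 5/6 + 3/4 + 2/2 + 3/3 + 0/2 = 2487/140; mean = 2487/140 ÷ 21 = 829/980 = 0.845918… → 0.846.

0.846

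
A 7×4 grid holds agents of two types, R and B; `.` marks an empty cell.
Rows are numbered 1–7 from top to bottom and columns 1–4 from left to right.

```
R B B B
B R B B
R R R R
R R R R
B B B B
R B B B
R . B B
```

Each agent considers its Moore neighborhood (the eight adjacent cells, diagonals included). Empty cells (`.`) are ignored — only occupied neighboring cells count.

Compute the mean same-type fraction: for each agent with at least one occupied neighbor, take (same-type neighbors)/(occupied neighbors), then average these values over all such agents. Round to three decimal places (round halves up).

0.647

(1,1)R 1/3
(1,2)B 3/5
(1,3)B 4/5
(1,4)B 3/3
(2,1)B 1/5
(2,2)R 4/8
(2,3)B 4/8
(2,4)B 3/5
(3,1)R 4/5
(3,2)R 6/8
(3,3)R 6/8
(3,4)R 3/5
(4,1)R 3/5
(4,2)R 5/8
(4,3)R 5/8
(4,4)R 3/5
(5,1)B 2/5
(5,2)B 4/8
(5,3)B 5/8
(5,4)B 3/5
(6,1)R 1/4
(6,2)B 5/7
(6,3)B 7/7
(6,4)B 5/5
(7,1)R 1/2
(7,3)B 4/4
(7,4)B 3/3
Sum over 27 agents: 1/3 + 3/5 + 4/5 + 3/3 + 1/5 + 4/8 + 4/8 + 3/5 + 4/5 + 6/8 + 6/8 + 3/5 + 3/5 + 5/8 + 5/8 + 3/5 + 2/5 + 4/8 + 5/8 + 3/5 + 1/4 + 5/7 + 7/7 + 5/5 + 1/2 + 4/4 + 3/3 = 14677/840; mean = 14677/840 ÷ 27 = 14677/22680 = 0.647134… → 0.647.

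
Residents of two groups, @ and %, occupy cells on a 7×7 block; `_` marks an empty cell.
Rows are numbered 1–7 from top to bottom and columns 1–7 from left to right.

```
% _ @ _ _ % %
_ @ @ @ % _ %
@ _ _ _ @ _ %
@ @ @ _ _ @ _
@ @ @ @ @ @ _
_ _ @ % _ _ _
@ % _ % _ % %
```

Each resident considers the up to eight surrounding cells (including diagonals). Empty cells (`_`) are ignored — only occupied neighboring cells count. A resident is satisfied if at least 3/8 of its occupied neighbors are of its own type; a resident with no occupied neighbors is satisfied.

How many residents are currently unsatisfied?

5

(1,1)% 0/1 not
(1,3)@ 3/3 satisfied
(1,6)% 3/3 satisfied
(1,7)% 2/2 satisfied
(2,2)@ 3/4 satisfied
(2,3)@ 3/3 satisfied
(2,4)@ 3/4 satisfied
(2,5)% 1/3 not
(2,7)% 3/3 satisfied
(3,1)@ 3/3 satisfied
(3,5)@ 2/3 satisfied
(3,7)% 1/2 satisfied
(4,1)@ 4/4 satisfied
(4,2)@ 6/6 satisfied
(4,3)@ 4/4 satisfied
(4,6)@ 3/4 satisfied
(5,1)@ 3/3 satisfied
(5,2)@ 6/6 satisfied
(5,3)@ 5/6 satisfied
(5,4)@ 4/5 satisfied
(5,5)@ 3/4 satisfied
(5,6)@ 2/2 satisfied
(6,3)@ 3/6 satisfied
(6,4)% 1/5 not
(7,1)@ 0/1 not
(7,2)% 0/2 not
(7,4)% 1/2 satisfied
(7,6)% 1/1 satisfied
(7,7)% 1/1 satisfied
Unsatisfied: (1,1), (2,5), (6,4), (7,1), (7,2) — 5 in total.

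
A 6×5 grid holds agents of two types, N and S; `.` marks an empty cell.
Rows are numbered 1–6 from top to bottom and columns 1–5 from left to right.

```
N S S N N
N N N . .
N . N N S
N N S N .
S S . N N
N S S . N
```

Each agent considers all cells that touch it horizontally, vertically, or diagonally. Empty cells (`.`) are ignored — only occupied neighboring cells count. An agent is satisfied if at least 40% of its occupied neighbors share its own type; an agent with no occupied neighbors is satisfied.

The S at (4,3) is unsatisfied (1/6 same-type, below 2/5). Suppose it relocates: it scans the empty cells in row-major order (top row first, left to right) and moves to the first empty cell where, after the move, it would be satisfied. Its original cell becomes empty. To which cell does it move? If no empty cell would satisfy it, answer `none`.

Vacating (4,3). Empty cells in order:
  (2,4): 2/7 same-type → still unsatisfied.
  (2,5): 1/4 same-type → still unsatisfied.
  (3,2): 0/7 same-type → still unsatisfied.
  (4,5): 1/5 same-type → still unsatisfied.
  (5,3): 3/6 same-type → satisfied — stop here.

(5,3)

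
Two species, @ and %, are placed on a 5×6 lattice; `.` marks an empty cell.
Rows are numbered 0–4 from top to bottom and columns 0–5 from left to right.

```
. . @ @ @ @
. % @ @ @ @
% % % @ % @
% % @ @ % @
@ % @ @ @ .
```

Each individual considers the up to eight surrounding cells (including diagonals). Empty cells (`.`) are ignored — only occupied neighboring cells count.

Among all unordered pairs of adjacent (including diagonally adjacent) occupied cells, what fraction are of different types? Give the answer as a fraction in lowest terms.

Scan each occupied cell's neighbors to the right and below (and the two forward diagonals) so each pair is counted once.
From row 0: 1 unlike of 14 pairs (running 1/14).
From row 1: 7 unlike of 18 pairs (running 8/32).
From row 2: 10 unlike of 21 pairs (running 18/53).
From row 3: 9 unlike of 19 pairs (running 27/72).
From row 4: 2 unlike of 4 pairs (running 29/76).
Total adjacent occupied pairs: 76; unlike-type pairs: 29.
29/76 is already in lowest terms.

29/76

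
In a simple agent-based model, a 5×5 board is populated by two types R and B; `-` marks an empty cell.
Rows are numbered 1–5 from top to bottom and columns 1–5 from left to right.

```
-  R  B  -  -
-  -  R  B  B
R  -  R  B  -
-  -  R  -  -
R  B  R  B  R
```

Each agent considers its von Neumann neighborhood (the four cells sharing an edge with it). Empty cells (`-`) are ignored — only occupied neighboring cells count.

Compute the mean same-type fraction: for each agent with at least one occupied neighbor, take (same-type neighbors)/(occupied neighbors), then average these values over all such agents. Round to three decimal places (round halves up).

Row 1: (1,2)R 0/1 · (1,3)B 0/2
Row 2: (2,3)R 1/3 · (2,4)B 2/3 · (2,5)B 1/1
Row 3: (3,1)R — no occupied neighbors · (3,3)R 2/3 · (3,4)B 1/2
Row 4: (4,3)R 2/2
Row 5: (5,1)R 0/1 · (5,2)B 0/2 · (5,3)R 1/3 · (5,4)B 0/2 · (5,5)R 0/1
Sum over 13 agents: 0/1 + 0/2 + 1/3 + 2/3 + 1/1 + 2/3 + 1/2 + 2/2 + 0/1 + 0/2 + 1/3 + 0/2 + 0/1 = 9/2; mean = 9/2 ÷ 13 = 9/26 = 0.346153… → 0.346.

0.346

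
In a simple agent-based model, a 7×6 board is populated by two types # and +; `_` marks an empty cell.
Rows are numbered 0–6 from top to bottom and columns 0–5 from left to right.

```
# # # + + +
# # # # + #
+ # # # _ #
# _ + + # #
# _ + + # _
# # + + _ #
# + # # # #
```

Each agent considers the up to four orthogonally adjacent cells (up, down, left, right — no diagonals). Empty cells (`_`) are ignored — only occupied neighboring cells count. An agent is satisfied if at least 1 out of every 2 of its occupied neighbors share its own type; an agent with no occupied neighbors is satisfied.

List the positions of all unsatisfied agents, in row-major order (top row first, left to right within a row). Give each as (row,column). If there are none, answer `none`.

(0,3), (1,4), (1,5), (2,0), (5,1), (6,1), (6,2)

Row 0: (0,0)# 2/2 ✓ · (0,1)# 3/3 ✓ · (0,2)# 2/3 ✓ · (0,3)+ 1/3 ✗ · (0,4)+ 3/3 ✓ · (0,5)+ 1/2 ✓
Row 1: (1,0)# 2/3 ✓ · (1,1)# 4/4 ✓ · (1,2)# 4/4 ✓ · (1,3)# 2/4 ✓ · (1,4)+ 1/3 ✗ · (1,5)# 1/3 ✗
Row 2: (2,0)+ 0/3 ✗ · (2,1)# 2/3 ✓ · (2,2)# 3/4 ✓ · (2,3)# 2/3 ✓ · (2,5)# 2/2 ✓
Row 3: (3,0)# 1/2 ✓ · (3,2)+ 2/3 ✓ · (3,3)+ 2/4 ✓ · (3,4)# 2/3 ✓ · (3,5)# 2/2 ✓
Row 4: (4,0)# 2/2 ✓ · (4,2)+ 3/3 ✓ · (4,3)+ 3/4 ✓ · (4,4)# 1/2 ✓
Row 5: (5,0)# 3/3 ✓ · (5,1)# 1/3 ✗ · (5,2)+ 2/4 ✓ · (5,3)+ 2/3 ✓ · (5,5)# 1/1 ✓
Row 6: (6,0)# 1/2 ✓ · (6,1)+ 0/3 ✗ · (6,2)# 1/3 ✗ · (6,3)# 2/3 ✓ · (6,4)# 2/2 ✓ · (6,5)# 2/2 ✓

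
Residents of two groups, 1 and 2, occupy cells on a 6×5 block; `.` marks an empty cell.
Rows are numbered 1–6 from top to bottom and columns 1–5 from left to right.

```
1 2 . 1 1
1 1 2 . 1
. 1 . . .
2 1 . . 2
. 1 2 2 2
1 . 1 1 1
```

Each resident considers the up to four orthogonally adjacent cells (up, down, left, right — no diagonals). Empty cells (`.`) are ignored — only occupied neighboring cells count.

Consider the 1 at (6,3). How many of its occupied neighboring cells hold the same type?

Occupied neighbors of (6,3): (5,3)=2, (6,4)=1.
Same type (1): 1 of 2.

1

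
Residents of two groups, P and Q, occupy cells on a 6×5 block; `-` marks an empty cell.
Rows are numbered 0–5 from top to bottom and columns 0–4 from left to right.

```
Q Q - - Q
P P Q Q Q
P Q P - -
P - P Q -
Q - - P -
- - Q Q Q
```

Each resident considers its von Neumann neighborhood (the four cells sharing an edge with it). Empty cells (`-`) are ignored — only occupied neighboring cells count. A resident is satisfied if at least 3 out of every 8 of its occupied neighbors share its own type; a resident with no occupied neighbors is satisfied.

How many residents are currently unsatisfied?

Row 0: (0,0)Q 1/2 ✓ · (0,1)Q 1/2 ✓ · (0,4)Q 1/1 ✓
Row 1: (1,0)P 2/3 ✓ · (1,1)P 1/4 ✗ · (1,2)Q 1/3 ✗ · (1,3)Q 2/2 ✓ · (1,4)Q 2/2 ✓
Row 2: (2,0)P 2/3 ✓ · (2,1)Q 0/3 ✗ · (2,2)P 1/3 ✗
Row 3: (3,0)P 1/2 ✓ · (3,2)P 1/2 ✓ · (3,3)Q 0/2 ✗
Row 4: (4,0)Q 0/1 ✗ · (4,3)P 0/2 ✗
Row 5: (5,2)Q 1/1 ✓ · (5,3)Q 2/3 ✓ · (5,4)Q 1/1 ✓
Unsatisfied: (1,1), (1,2), (2,1), (2,2), (3,3), (4,0), (4,3) — 7 in total.

7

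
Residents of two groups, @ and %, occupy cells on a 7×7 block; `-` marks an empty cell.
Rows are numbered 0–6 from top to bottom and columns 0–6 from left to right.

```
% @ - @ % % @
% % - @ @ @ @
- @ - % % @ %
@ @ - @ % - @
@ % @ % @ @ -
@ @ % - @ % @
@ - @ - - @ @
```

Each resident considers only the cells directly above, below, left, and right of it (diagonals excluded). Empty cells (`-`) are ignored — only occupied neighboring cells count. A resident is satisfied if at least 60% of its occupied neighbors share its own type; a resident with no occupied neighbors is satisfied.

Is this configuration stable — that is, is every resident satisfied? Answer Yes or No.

(0,0)% 1/2 not
(0,1)@ 0/2 not
(0,3)@ 1/2 not
(0,4)% 1/3 not
(0,5)% 1/3 not
(0,6)@ 1/2 not
(1,0)% 2/2 satisfied
(1,1)% 1/3 not
(1,3)@ 2/3 satisfied
(1,4)@ 2/4 not
(1,5)@ 3/4 satisfied
(1,6)@ 2/3 satisfied
(2,1)@ 1/2 not
(2,3)% 1/3 not
(2,4)% 2/4 not
(2,5)@ 1/3 not
(2,6)% 0/3 not
(3,0)@ 2/2 satisfied
(3,1)@ 2/3 satisfied
(3,3)@ 0/3 not
(3,4)% 1/3 not
(3,6)@ 0/1 not
(4,0)@ 2/3 satisfied
(4,1)% 0/4 not
(4,2)@ 0/3 not
(4,3)% 0/3 not
(4,4)@ 2/4 not
(4,5)@ 1/2 not
(5,0)@ 3/3 satisfied
(5,1)@ 1/3 not
(5,2)% 0/3 not
(5,4)@ 1/2 not
(5,5)% 0/4 not
(5,6)@ 1/2 not
(6,0)@ 1/1 satisfied
(6,2)@ 0/1 not
(6,5)@ 1/2 not
(6,6)@ 2/2 satisfied
For instance (0,0) has only 1/2 same-type neighbors, below 3/5.

No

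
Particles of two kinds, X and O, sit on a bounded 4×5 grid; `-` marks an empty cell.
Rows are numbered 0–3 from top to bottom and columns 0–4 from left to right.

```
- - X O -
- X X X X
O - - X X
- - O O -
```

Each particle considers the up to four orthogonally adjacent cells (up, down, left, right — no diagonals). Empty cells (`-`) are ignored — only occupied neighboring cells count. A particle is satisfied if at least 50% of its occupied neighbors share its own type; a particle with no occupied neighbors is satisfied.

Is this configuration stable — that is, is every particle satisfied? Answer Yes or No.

No

Row 0: (0,2)X 1/2 satisfied · (0,3)O 0/2 not
Row 1: (1,1)X 1/1 satisfied · (1,2)X 3/3 satisfied · (1,3)X 3/4 satisfied · (1,4)X 2/2 satisfied
Row 2: (2,0)O 0/0 satisfied · (2,3)X 2/3 satisfied · (2,4)X 2/2 satisfied
Row 3: (3,2)O 1/1 satisfied · (3,3)O 1/2 satisfied
For instance (0,3) has only 0/2 same-type neighbors, below 1/2.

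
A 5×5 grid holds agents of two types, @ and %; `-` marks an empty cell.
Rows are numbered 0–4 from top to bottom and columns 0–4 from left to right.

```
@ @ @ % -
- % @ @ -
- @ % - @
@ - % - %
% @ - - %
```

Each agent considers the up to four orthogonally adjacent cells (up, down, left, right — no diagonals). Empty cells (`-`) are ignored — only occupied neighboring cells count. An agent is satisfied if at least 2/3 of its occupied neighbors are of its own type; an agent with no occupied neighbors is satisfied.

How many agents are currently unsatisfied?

11

(0,0)@ 1/1 satisfied
(0,1)@ 2/3 satisfied
(0,2)@ 2/3 satisfied
(0,3)% 0/2 not
(1,1)% 0/3 not
(1,2)@ 2/4 not
(1,3)@ 1/2 not
(2,1)@ 0/2 not
(2,2)% 1/3 not
(2,4)@ 0/1 not
(3,0)@ 0/1 not
(3,2)% 1/1 satisfied
(3,4)% 1/2 not
(4,0)% 0/2 not
(4,1)@ 0/1 not
(4,4)% 1/1 satisfied
Unsatisfied: (0,3), (1,1), (1,2), (1,3), (2,1), (2,2), (2,4), (3,0), (3,4), (4,0), (4,1) — 11 in total.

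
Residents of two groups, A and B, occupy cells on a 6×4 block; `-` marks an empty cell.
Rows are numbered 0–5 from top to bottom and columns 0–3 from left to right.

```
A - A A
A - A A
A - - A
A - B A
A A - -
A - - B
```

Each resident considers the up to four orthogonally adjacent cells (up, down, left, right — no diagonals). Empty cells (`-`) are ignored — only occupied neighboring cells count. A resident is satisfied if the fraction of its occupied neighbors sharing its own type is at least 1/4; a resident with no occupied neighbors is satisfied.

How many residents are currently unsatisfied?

1

(0,0)A 1/1 ok
(0,2)A 2/2 ok
(0,3)A 2/2 ok
(1,0)A 2/2 ok
(1,2)A 2/2 ok
(1,3)A 3/3 ok
(2,0)A 2/2 ok
(2,3)A 2/2 ok
(3,0)A 2/2 ok
(3,2)B 0/1 unhappy
(3,3)A 1/2 ok
(4,0)A 3/3 ok
(4,1)A 1/1 ok
(5,0)A 1/1 ok
(5,3)B 0/0 ok
Unsatisfied: (3,2) — 1 in total.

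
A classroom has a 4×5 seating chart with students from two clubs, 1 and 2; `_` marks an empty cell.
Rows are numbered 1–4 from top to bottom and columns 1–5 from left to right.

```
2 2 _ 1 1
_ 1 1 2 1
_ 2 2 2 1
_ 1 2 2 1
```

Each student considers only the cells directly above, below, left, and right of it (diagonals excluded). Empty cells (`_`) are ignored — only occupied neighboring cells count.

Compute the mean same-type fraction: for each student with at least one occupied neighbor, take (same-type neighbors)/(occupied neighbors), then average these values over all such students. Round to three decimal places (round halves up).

(1,1)2 1/1
(1,2)2 1/2
(1,4)1 1/2
(1,5)1 2/2
(2,2)1 1/3
(2,3)1 1/3
(2,4)2 1/4
(2,5)1 2/3
(3,2)2 1/3
(3,3)2 3/4
(3,4)2 3/4
(3,5)1 2/3
(4,2)1 0/2
(4,3)2 2/3
(4,4)2 2/3
(4,5)1 1/2
Sum over 16 students: 1/1 + 1/2 + 1/2 + 2/2 + 1/3 + 1/3 + 1/4 + 2/3 + 1/3 + 3/4 + 3/4 + 2/3 + 0/2 + 2/3 + 2/3 + 1/2 = 107/12; mean = 107/12 ÷ 16 = 107/192 = 0.557291… → 0.557.

0.557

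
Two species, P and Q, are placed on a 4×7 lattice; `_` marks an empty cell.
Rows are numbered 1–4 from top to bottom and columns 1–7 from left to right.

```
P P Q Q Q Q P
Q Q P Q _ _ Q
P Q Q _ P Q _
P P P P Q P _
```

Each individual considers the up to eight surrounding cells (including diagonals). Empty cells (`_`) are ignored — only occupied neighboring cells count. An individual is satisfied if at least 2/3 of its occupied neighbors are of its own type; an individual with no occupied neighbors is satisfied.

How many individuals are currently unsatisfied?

(1,1)P 1/3 ✗
(1,2)P 2/5 ✗
(1,3)Q 3/5 ✗
(1,4)Q 3/4 ✓
(1,5)Q 3/3 ✓
(1,6)Q 2/3 ✓
(1,7)P 0/2 ✗
(2,1)Q 2/5 ✗
(2,2)Q 4/8 ✗
(2,3)P 1/7 ✗
(2,4)Q 4/6 ✓
(2,7)Q 2/3 ✓
(3,1)P 2/5 ✗
(3,2)Q 3/8 ✗
(3,3)Q 3/7 ✗
(3,5)P 2/5 ✗
(3,6)Q 2/4 ✗
(4,1)P 2/3 ✓
(4,2)P 3/5 ✗
(4,3)P 2/4 ✗
(4,4)P 2/4 ✗
(4,5)Q 1/4 ✗
(4,6)P 1/3 ✗
Unsatisfied: (1,1), (1,2), (1,3), (1,7), (2,1), (2,2), (2,3), (3,1), (3,2), (3,3), (3,5), (3,6), (4,2), (4,3), (4,4), (4,5), (4,6) — 17 in total.

17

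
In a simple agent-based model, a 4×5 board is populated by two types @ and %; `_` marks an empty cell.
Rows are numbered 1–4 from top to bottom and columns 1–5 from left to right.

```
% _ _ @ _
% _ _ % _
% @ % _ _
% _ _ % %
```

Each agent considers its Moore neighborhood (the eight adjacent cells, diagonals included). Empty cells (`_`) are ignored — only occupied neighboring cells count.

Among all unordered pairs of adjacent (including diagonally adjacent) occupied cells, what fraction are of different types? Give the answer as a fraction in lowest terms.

5/11

Scan each occupied cell's neighbors to the right and below (and the two forward diagonals) so each pair is counted once.
From row 1: 1 unlike of 2 pairs (running 1/2).
From row 2: 1 unlike of 3 pairs (running 2/5).
From row 3: 3 unlike of 5 pairs (running 5/10).
From row 4: 0 unlike of 1 pairs (running 5/11).
Total adjacent occupied pairs: 11; unlike-type pairs: 5.
5/11 is already in lowest terms.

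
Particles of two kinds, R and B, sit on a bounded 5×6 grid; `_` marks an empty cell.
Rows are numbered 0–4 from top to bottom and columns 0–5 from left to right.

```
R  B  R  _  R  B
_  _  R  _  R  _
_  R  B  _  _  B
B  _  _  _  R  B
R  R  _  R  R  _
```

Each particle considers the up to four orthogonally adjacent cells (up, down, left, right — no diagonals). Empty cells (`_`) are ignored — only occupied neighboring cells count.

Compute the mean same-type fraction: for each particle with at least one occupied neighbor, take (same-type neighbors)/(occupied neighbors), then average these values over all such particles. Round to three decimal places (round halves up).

(0,0)R 0/1
(0,1)B 0/2
(0,2)R 1/2
(0,4)R 1/2
(0,5)B 0/1
(1,2)R 1/2
(1,4)R 1/1
(2,1)R 0/1
(2,2)B 0/2
(2,5)B 1/1
(3,0)B 0/1
(3,4)R 1/2
(3,5)B 1/2
(4,0)R 1/2
(4,1)R 1/1
(4,3)R 1/1
(4,4)R 2/2
Sum over 17 particles: 0/1 + 0/2 + 1/2 + 1/2 + 0/1 + 1/2 + 1/1 + 0/1 + 0/2 + 1/1 + 0/1 + 1/2 + 1/2 + 1/2 + 1/1 + 1/1 + 2/2 = 8; mean = 8 ÷ 17 = 8/17 = 0.470588… → 0.471.

0.471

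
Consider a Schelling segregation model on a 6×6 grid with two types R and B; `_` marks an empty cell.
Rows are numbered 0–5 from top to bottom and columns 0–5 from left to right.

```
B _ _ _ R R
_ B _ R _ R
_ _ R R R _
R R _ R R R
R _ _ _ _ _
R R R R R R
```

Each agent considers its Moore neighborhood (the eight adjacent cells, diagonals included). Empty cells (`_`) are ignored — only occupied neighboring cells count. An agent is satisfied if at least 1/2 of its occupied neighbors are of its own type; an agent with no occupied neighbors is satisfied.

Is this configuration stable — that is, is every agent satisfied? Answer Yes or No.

Row 0: (0,0)B 1/1 ok · (0,4)R 3/3 ok · (0,5)R 2/2 ok
Row 1: (1,1)B 1/2 ok · (1,3)R 4/4 ok · (1,5)R 3/3 ok
Row 2: (2,2)R 4/5 ok · (2,3)R 5/5 ok · (2,4)R 6/6 ok
Row 3: (3,0)R 2/2 ok · (3,1)R 3/3 ok · (3,3)R 4/4 ok · (3,4)R 4/4 ok · (3,5)R 2/2 ok
Row 4: (4,0)R 4/4 ok
Row 5: (5,0)R 2/2 ok · (5,1)R 3/3 ok · (5,2)R 2/2 ok · (5,3)R 2/2 ok · (5,4)R 2/2 ok · (5,5)R 1/1 ok
All meet the threshold, so the configuration is stable.

Yes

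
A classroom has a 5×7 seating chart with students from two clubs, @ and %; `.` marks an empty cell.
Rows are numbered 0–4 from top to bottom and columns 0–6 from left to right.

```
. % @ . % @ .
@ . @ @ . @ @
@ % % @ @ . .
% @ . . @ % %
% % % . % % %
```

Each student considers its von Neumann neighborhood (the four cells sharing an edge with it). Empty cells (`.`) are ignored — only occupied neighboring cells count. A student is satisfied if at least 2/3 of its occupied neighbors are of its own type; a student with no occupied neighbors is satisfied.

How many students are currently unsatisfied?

(0,1)% 0/1 ✗
(0,2)@ 1/2 ✗
(0,4)% 0/1 ✗
(0,5)@ 1/2 ✗
(1,0)@ 1/1 ✓
(1,2)@ 2/3 ✓
(1,3)@ 2/2 ✓
(1,5)@ 2/2 ✓
(1,6)@ 1/1 ✓
(2,0)@ 1/3 ✗
(2,1)% 1/3 ✗
(2,2)% 1/3 ✗
(2,3)@ 2/3 ✓
(2,4)@ 2/2 ✓
(3,0)% 1/3 ✗
(3,1)@ 0/3 ✗
(3,4)@ 1/3 ✗
(3,5)% 2/3 ✓
(3,6)% 2/2 ✓
(4,0)% 2/2 ✓
(4,1)% 2/3 ✓
(4,2)% 1/1 ✓
(4,4)% 1/2 ✗
(4,5)% 3/3 ✓
(4,6)% 2/2 ✓
Unsatisfied: (0,1), (0,2), (0,4), (0,5), (2,0), (2,1), (2,2), (3,0), (3,1), (3,4), (4,4) — 11 in total.

11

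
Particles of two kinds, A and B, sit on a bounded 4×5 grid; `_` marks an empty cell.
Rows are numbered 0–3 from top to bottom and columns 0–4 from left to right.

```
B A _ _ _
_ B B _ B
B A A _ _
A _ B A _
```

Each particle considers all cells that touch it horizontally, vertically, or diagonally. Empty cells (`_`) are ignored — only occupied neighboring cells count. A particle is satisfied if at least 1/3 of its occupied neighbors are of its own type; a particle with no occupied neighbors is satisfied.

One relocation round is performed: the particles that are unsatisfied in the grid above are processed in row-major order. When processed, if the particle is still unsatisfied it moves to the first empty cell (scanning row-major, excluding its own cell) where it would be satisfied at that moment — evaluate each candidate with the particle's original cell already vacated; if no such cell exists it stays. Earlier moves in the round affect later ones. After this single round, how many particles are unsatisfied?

1

Initially unsatisfied (in order): (0,1), (1,2), (3,2).
  (0,1) → (1,3).
  (1,2) → (0,1).
  (3,2) → (0,2).
Resulting grid:
B B B _ _
_ B _ A B
B A A _ _
A _ _ A _
Unsatisfied now: (1,4).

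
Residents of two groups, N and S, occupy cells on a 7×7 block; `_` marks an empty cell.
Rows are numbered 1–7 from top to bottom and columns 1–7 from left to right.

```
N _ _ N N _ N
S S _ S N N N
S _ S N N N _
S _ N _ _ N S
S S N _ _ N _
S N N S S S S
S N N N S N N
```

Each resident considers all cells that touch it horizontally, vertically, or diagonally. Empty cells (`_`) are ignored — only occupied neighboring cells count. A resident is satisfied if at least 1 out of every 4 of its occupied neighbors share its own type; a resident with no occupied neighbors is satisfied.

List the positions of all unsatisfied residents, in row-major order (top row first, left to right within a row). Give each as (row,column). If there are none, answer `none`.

(1,1), (2,4), (4,7), (5,6), (7,6)

Row 1: (1,1)N 0/2 unhappy · (1,4)N 2/3 ok · (1,5)N 3/4 ok · (1,7)N 2/2 ok
Row 2: (2,1)S 2/3 ok · (2,2)S 3/4 ok · (2,4)S 1/6 unhappy · (2,5)N 6/7 ok · (2,6)N 6/6 ok · (2,7)N 3/3 ok
Row 3: (3,1)S 3/3 ok · (3,3)S 2/4 ok · (3,4)N 3/5 ok · (3,5)N 5/6 ok · (3,6)N 5/6 ok
Row 4: (4,1)S 3/3 ok · (4,3)N 2/4 ok · (4,6)N 3/4 ok · (4,7)S 0/3 unhappy
Row 5: (5,1)S 3/4 ok · (5,2)S 3/7 ok · (5,3)N 3/5 ok · (5,6)N 1/5 unhappy
Row 6: (6,1)S 3/5 ok · (6,2)N 4/8 ok · (6,3)N 5/7 ok · (6,4)S 2/6 ok · (6,5)S 3/6 ok · (6,6)S 3/6 ok · (6,7)S 1/4 ok
Row 7: (7,1)S 1/3 ok · (7,2)N 3/5 ok · (7,3)N 4/5 ok · (7,4)N 2/5 ok · (7,5)S 3/5 ok · (7,6)N 1/5 unhappy · (7,7)N 1/3 ok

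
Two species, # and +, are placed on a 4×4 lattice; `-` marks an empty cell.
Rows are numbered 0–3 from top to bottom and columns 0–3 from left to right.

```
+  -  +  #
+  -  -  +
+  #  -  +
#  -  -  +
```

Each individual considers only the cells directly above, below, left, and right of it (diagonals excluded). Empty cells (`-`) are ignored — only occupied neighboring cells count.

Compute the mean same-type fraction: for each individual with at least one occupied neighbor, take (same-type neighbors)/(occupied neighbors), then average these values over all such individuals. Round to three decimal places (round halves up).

0.483

Row 0: (0,0)+ 1/1 · (0,2)+ 0/1 · (0,3)# 0/2
Row 1: (1,0)+ 2/2 · (1,3)+ 1/2
Row 2: (2,0)+ 1/3 · (2,1)# 0/1 · (2,3)+ 2/2
Row 3: (3,0)# 0/1 · (3,3)+ 1/1
Sum over 10 individuals: 1/1 + 0/1 + 0/2 + 2/2 + 1/2 + 1/3 + 0/1 + 2/2 + 0/1 + 1/1 = 29/6; mean = 29/6 ÷ 10 = 29/60 = 0.483333… → 0.483.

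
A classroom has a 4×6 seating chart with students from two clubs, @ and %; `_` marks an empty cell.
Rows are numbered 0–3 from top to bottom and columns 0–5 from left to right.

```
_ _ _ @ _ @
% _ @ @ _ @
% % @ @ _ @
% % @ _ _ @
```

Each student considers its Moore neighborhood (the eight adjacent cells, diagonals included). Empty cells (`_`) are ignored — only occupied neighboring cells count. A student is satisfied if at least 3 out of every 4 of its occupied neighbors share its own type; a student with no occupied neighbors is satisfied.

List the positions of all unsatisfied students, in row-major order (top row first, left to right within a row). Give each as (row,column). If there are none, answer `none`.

(2,1), (2,2), (3,1), (3,2)

(0,3)@ 2/2 ok
(0,5)@ 1/1 ok
(1,0)% 2/2 ok
(1,2)@ 4/5 ok
(1,3)@ 4/4 ok
(1,5)@ 2/2 ok
(2,0)% 4/4 ok
(2,1)% 4/7 unhappy
(2,2)@ 4/6 unhappy
(2,3)@ 4/4 ok
(2,5)@ 2/2 ok
(3,0)% 3/3 ok
(3,1)% 3/5 unhappy
(3,2)@ 2/4 unhappy
(3,5)@ 1/1 ok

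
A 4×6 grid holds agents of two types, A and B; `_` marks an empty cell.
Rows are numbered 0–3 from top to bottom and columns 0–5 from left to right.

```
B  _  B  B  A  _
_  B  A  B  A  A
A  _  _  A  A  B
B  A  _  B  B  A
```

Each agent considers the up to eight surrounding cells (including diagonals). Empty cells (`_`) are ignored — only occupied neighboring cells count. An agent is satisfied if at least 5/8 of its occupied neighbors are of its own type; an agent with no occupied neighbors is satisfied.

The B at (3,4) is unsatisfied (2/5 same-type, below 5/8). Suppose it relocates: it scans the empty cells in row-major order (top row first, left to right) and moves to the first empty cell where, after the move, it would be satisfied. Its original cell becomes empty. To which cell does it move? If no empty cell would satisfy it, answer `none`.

(0,1)

Vacating (3,4). Empty cells in order:
  (0,1): 3/4 same-type → satisfied — stop here.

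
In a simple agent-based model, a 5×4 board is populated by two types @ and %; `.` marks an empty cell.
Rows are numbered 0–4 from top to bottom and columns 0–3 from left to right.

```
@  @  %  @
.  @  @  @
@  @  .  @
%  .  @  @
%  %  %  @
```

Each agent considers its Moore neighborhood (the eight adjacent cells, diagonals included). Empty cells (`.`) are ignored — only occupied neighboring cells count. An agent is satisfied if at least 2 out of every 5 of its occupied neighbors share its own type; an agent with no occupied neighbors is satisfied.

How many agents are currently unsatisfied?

2

Row 0: (0,0)@ 2/2 ok · (0,1)@ 3/4 ok · (0,2)% 0/5 unhappy · (0,3)@ 2/3 ok
Row 1: (1,1)@ 5/6 ok · (1,2)@ 6/7 ok · (1,3)@ 3/4 ok
Row 2: (2,0)@ 2/3 ok · (2,1)@ 4/5 ok · (2,3)@ 4/4 ok
Row 3: (3,0)% 2/4 ok · (3,2)@ 4/6 ok · (3,3)@ 3/4 ok
Row 4: (4,0)% 2/2 ok · (4,1)% 3/4 ok · (4,2)% 1/4 unhappy · (4,3)@ 2/3 ok
Unsatisfied: (0,2), (4,2) — 2 in total.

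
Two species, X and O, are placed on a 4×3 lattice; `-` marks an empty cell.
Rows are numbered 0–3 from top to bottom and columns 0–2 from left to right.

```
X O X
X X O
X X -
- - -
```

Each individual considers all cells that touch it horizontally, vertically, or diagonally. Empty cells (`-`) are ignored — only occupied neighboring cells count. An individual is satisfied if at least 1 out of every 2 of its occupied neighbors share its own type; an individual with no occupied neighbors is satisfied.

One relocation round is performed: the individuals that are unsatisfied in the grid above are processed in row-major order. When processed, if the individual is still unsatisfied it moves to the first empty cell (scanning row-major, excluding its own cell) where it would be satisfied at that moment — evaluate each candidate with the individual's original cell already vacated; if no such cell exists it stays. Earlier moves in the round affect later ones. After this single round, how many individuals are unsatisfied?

1

Initially unsatisfied (in order): (0,1), (0,2), (1,2).
  (0,1): no empty cell satisfies it; stays.
  (0,2) → (2,2).
  (1,2) → (0,2).
Resulting grid:
X O O
X X -
X X X
- - -
Unsatisfied now: (0,1).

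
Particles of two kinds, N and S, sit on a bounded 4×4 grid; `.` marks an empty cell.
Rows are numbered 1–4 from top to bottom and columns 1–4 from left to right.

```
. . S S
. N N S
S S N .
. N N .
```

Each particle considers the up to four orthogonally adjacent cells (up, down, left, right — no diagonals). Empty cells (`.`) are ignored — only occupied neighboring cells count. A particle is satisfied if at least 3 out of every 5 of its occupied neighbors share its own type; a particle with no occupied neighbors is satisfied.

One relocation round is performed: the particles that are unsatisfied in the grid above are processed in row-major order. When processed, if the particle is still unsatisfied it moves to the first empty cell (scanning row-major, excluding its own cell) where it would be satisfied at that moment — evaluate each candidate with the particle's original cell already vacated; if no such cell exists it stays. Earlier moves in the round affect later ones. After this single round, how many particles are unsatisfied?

0

Initially unsatisfied (in order): (1,3), (2,2), (2,3), (2,4), (3,2), (4,2).
  (1,3) → (1,1).
  (2,2) → (4,4).
  (2,3) → (3,4).
  (2,4) → (1,2).
  (3,2) → (1,3).
  (4,2): now satisfied by earlier moves; stays.
Resulting grid:
S S S S
. . . .
S . N N
. N N N
All satisfied now.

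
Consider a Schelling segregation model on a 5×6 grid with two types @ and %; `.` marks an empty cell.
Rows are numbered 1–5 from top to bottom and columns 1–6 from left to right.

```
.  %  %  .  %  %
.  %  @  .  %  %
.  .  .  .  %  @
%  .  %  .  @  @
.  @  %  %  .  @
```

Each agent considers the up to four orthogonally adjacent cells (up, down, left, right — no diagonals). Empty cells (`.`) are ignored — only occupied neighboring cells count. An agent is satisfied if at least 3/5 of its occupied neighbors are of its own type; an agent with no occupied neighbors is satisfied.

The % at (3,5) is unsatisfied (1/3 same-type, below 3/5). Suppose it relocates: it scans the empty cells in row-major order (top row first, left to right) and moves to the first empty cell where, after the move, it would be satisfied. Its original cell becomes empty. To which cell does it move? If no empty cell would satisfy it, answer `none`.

Vacating (3,5). Empty cells in order:
  (1,1): 1/1 same-type → satisfied — stop here.

(1,1)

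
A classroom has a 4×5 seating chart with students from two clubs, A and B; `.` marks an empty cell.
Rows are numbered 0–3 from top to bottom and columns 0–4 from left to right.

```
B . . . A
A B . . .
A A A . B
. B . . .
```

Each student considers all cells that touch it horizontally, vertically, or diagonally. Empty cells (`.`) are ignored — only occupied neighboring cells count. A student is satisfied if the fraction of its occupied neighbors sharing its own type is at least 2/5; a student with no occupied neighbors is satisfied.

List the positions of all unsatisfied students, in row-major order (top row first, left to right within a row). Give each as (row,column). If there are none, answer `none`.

(0,0)B 1/2 ok
(0,4)A 0/0 ok
(1,0)A 2/4 ok
(1,1)B 1/5 unhappy
(2,0)A 2/4 ok
(2,1)A 3/5 ok
(2,2)A 1/3 unhappy
(2,4)B 0/0 ok
(3,1)B 0/3 unhappy

(1,1), (2,2), (3,1)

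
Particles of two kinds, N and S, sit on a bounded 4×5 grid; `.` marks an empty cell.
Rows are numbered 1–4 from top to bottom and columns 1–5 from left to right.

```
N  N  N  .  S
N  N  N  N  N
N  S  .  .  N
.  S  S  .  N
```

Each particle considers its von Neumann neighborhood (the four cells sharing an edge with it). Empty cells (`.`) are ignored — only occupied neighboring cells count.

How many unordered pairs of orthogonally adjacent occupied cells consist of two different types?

Scan each occupied cell's neighbors to the right and below so each pair is counted once.
From row 1: 1 unlike of 6 pairs (running 1/6).
From row 2: 1 unlike of 7 pairs (running 2/13).
From row 3: 1 unlike of 3 pairs (running 3/16).
From row 4: 0 unlike of 1 pairs (running 3/17).
Total adjacent occupied pairs: 17; unlike-type pairs: 3.

3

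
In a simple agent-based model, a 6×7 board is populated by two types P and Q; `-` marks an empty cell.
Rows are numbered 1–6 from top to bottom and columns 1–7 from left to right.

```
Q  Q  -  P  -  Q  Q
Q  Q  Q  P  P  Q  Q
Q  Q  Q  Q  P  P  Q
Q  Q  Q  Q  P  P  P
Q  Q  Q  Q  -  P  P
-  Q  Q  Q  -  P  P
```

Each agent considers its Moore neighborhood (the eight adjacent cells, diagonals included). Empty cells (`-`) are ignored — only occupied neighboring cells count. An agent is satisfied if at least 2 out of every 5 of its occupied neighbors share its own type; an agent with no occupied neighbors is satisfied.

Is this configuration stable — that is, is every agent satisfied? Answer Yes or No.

Yes

(1,1)Q 3/3 ok
(1,2)Q 4/4 ok
(1,4)P 2/3 ok
(1,6)Q 3/4 ok
(1,7)Q 3/3 ok
(2,1)Q 5/5 ok
(2,2)Q 7/7 ok
(2,3)Q 5/7 ok
(2,4)P 3/6 ok
(2,5)P 4/7 ok
(2,6)Q 4/7 ok
(2,7)Q 4/5 ok
(3,1)Q 5/5 ok
(3,2)Q 8/8 ok
(3,3)Q 7/8 ok
(3,4)Q 4/8 ok
(3,5)P 5/8 ok
(3,6)P 5/8 ok
(3,7)Q 2/5 ok
(4,1)Q 5/5 ok
(4,2)Q 8/8 ok
(4,3)Q 8/8 ok
(4,4)Q 5/7 ok
(4,5)P 4/7 ok
(4,6)P 6/7 ok
(4,7)P 4/5 ok
(5,1)Q 4/4 ok
(5,2)Q 7/7 ok
(5,3)Q 8/8 ok
(5,4)Q 5/6 ok
(5,6)P 6/6 ok
(5,7)P 5/5 ok
(6,2)Q 4/4 ok
(6,3)Q 5/5 ok
(6,4)Q 3/3 ok
(6,6)P 3/3 ok
(6,7)P 3/3 ok
All meet the threshold, so the configuration is stable.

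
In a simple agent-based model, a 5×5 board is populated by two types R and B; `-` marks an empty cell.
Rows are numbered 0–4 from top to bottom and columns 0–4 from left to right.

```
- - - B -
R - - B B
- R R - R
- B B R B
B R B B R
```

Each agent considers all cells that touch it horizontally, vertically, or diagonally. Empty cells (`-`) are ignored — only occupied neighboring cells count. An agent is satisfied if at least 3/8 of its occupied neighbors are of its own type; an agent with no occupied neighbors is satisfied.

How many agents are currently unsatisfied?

Row 0: (0,3)B 2/2 satisfied
Row 1: (1,0)R 1/1 satisfied · (1,3)B 2/4 satisfied · (1,4)B 2/3 satisfied
Row 2: (2,1)R 2/4 satisfied · (2,2)R 2/5 satisfied · (2,4)R 1/4 not
Row 3: (3,1)B 3/6 satisfied · (3,2)B 3/7 satisfied · (3,3)R 3/7 satisfied · (3,4)B 1/4 not
Row 4: (4,0)B 1/2 satisfied · (4,1)R 0/4 not · (4,2)B 3/5 satisfied · (4,3)B 3/5 satisfied · (4,4)R 1/3 not
Unsatisfied: (2,4), (3,4), (4,1), (4,4) — 4 in total.

4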